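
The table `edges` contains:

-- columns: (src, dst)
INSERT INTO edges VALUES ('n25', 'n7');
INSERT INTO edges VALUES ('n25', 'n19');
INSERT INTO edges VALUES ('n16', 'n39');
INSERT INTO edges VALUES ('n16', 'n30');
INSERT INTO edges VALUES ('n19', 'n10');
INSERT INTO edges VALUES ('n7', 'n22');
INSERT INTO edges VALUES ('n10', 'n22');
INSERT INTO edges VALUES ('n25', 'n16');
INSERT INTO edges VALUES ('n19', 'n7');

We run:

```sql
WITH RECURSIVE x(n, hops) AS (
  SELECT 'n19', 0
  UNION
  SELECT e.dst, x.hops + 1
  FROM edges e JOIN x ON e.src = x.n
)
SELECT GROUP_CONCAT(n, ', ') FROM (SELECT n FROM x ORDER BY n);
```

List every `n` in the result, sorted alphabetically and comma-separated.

n10, n19, n22, n7

Base: (n19, hops=0).
Iteration 1: edges from {n19} -> (n10, hops=1), (n7, hops=1).
Iteration 2: edges from {n10,n7} -> (n22, hops=2). [UNION drops 1 duplicate row(s)]
Iteration 3: no outgoing edges from {n22}; recursion stops.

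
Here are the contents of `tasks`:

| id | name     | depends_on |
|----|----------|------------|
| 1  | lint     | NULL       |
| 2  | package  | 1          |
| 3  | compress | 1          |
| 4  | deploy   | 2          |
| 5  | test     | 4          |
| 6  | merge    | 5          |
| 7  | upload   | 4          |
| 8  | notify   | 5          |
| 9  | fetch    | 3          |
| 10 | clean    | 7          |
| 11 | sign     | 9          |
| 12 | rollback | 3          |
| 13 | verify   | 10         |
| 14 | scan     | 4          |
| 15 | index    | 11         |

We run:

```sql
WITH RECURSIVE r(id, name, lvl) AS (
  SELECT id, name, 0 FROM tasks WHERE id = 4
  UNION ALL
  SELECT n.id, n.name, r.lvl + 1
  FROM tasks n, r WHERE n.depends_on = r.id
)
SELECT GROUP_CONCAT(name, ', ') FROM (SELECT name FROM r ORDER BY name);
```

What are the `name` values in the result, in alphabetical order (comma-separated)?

clean, deploy, merge, notify, scan, test, upload, verify

Base: id=4 (deploy) at lvl 0.
Iteration 1: rows with depends_on in {4} -> test (id 5, lvl 1), upload (id 7, lvl 1), scan (id 14, lvl 1).
Iteration 2: rows with depends_on in {5,7,14} -> merge (id 6, lvl 2), notify (id 8, lvl 2), clean (id 10, lvl 2).
Iteration 3: rows with depends_on in {6,8,10} -> verify (id 13, lvl 3).
Iteration 4: no rows with depends_on in {13}; recursion stops.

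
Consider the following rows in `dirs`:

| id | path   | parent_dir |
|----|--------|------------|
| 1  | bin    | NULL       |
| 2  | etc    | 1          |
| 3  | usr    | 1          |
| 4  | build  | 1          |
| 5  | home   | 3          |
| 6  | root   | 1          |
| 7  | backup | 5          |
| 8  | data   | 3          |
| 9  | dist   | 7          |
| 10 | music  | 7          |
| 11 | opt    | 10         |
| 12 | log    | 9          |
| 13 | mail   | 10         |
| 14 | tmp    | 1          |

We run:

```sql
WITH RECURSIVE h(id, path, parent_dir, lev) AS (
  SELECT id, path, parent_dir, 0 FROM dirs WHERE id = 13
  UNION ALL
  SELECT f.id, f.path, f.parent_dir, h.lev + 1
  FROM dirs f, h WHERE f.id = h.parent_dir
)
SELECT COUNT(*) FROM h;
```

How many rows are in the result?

6

Base: id=13 (mail), parent_dir=10, lev 0.
Iteration 1: join on id=10 -> music (id 10, parent_dir=7, lev 1).
Iteration 2: join on id=7 -> backup (id 7, parent_dir=5, lev 2).
Iteration 3: join on id=5 -> home (id 5, parent_dir=3, lev 3).
Iteration 4: join on id=3 -> usr (id 3, parent_dir=1, lev 4).
Iteration 5: join on id=1 -> bin (id 1, parent_dir=NULL, lev 5).
Iteration 6: parent_dir is NULL; no match; recursion stops.
Total rows emitted: 6.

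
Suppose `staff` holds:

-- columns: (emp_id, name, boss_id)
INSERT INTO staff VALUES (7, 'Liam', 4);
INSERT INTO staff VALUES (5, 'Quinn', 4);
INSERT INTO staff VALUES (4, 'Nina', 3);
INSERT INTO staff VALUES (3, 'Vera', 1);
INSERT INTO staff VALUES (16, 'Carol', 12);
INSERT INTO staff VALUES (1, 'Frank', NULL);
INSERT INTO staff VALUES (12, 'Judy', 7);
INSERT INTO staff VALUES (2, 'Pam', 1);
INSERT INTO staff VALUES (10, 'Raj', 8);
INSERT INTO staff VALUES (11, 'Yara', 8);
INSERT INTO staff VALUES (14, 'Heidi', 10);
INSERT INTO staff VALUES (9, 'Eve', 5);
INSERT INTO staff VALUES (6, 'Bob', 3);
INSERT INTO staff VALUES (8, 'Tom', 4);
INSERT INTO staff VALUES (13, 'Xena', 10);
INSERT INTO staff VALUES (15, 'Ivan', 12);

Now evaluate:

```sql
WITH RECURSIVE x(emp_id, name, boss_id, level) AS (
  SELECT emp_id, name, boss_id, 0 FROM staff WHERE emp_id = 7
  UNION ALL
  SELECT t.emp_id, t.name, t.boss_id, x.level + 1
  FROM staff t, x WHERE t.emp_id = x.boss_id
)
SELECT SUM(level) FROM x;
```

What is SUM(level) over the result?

Base: emp_id=7 (Liam), boss_id=4, level 0.
Iteration 1: join on emp_id=4 -> Nina (id 4, boss_id=3, level 1).
Iteration 2: join on emp_id=3 -> Vera (id 3, boss_id=1, level 2).
Iteration 3: join on emp_id=1 -> Frank (id 1, boss_id=NULL, level 3).
Iteration 4: boss_id is NULL; no match; recursion stops.
SUM(level) = 0 + 1 + 2 + 3 = 6.

6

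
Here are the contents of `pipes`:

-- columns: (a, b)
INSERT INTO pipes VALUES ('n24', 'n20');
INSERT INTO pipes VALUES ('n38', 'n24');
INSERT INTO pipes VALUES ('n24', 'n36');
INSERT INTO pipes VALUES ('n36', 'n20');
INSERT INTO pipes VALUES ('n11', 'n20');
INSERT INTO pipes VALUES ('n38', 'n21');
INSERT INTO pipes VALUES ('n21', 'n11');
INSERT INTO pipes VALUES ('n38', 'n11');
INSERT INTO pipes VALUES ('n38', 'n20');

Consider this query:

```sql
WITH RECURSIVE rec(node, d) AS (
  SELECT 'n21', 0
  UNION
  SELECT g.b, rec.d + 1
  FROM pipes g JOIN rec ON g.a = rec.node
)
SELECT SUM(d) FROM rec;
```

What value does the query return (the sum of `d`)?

Base: (n21, d=0).
Iteration 1: edges from {n21} -> (n11, d=1).
Iteration 2: edges from {n11} -> (n20, d=2).
Iteration 3: no outgoing edges from {n20}; recursion stops.
SUM(d) = 0 + 1 + 2 = 3.

3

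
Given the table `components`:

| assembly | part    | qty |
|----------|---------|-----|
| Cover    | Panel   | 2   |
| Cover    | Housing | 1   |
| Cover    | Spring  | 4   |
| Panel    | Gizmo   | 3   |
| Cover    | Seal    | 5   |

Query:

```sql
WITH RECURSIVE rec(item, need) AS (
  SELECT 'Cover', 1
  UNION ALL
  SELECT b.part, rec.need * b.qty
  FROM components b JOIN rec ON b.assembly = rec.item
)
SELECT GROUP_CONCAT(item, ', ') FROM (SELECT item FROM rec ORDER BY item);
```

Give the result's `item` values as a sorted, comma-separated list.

Base: (Cover, need=1).
Iteration 1: components of {Cover} -> Housing = 1*1 = 1, Panel = 1*2 = 2, Seal = 1*5 = 5, Spring = 1*4 = 4.
Iteration 2: components of {Housing,Panel,Seal,Spring} -> Gizmo = 2*3 = 6.
Iteration 3: no further components; recursion stops.

Cover, Gizmo, Housing, Panel, Seal, Spring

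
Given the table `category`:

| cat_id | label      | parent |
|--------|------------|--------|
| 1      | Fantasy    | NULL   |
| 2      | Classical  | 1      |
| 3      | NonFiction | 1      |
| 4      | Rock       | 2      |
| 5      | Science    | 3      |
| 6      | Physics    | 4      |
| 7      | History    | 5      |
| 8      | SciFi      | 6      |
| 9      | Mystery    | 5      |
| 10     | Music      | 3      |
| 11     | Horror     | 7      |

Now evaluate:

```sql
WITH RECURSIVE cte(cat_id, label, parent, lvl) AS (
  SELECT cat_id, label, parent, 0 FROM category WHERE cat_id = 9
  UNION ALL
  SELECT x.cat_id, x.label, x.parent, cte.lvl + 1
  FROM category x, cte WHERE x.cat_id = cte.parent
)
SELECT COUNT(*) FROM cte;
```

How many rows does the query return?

4

Base: cat_id=9 (Mystery), parent=5, lvl 0.
Iteration 1: join on cat_id=5 -> Science (id 5, parent=3, lvl 1).
Iteration 2: join on cat_id=3 -> NonFiction (id 3, parent=1, lvl 2).
Iteration 3: join on cat_id=1 -> Fantasy (id 1, parent=NULL, lvl 3).
Iteration 4: parent is NULL; no match; recursion stops.
Total rows emitted: 4.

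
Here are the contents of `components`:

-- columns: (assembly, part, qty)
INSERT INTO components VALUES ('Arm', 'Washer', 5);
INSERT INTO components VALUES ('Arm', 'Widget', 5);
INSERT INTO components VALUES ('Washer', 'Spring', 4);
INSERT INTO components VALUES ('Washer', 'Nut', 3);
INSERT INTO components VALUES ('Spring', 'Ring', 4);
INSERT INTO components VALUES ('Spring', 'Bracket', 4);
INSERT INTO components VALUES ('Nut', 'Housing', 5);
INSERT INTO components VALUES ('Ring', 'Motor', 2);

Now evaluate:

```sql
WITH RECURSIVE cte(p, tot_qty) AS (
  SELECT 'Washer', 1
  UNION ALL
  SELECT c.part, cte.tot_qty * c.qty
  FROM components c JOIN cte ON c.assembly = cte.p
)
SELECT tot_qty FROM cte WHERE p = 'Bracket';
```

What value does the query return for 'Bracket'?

16

Base: (Washer, tot_qty=1).
Iteration 1: components of {Washer} -> Nut = 1*3 = 3, Spring = 1*4 = 4.
Iteration 2: components of {Nut,Spring} -> Bracket = 4*4 = 16, Housing = 3*5 = 15, Ring = 4*4 = 16.
Iteration 3: components of {Bracket,Housing,Ring} -> Motor = 16*2 = 32.
Iteration 4: no further components; recursion stops.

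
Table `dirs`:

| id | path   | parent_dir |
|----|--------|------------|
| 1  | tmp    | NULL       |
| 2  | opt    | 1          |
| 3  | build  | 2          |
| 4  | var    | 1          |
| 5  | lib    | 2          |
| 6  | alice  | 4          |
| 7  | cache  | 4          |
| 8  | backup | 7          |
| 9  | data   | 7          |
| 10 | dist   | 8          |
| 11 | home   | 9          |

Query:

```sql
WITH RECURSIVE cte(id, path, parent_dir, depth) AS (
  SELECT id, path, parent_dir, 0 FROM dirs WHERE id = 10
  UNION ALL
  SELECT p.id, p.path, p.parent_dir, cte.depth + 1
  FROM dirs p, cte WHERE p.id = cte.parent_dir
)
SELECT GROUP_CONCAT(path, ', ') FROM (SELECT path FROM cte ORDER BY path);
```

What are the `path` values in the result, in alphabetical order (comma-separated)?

backup, cache, dist, tmp, var

Base: id=10 (dist), parent_dir=8, depth 0.
Iteration 1: join on id=8 -> backup (id 8, parent_dir=7, depth 1).
Iteration 2: join on id=7 -> cache (id 7, parent_dir=4, depth 2).
Iteration 3: join on id=4 -> var (id 4, parent_dir=1, depth 3).
Iteration 4: join on id=1 -> tmp (id 1, parent_dir=NULL, depth 4).
Iteration 5: parent_dir is NULL; no match; recursion stops.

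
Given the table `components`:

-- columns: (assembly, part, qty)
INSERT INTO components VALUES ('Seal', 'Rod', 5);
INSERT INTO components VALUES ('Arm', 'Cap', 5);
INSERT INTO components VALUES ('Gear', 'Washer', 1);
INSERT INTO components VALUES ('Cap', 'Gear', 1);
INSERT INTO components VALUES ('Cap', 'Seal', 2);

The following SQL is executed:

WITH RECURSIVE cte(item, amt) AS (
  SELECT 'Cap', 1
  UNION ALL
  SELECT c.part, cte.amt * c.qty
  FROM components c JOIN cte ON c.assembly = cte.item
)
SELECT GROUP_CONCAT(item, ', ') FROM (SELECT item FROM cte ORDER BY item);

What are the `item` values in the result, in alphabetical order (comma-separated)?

Cap, Gear, Rod, Seal, Washer

Base: (Cap, amt=1).
Iteration 1: components of {Cap} -> Gear = 1*1 = 1, Seal = 1*2 = 2.
Iteration 2: components of {Gear,Seal} -> Rod = 2*5 = 10, Washer = 1*1 = 1.
Iteration 3: no further components; recursion stops.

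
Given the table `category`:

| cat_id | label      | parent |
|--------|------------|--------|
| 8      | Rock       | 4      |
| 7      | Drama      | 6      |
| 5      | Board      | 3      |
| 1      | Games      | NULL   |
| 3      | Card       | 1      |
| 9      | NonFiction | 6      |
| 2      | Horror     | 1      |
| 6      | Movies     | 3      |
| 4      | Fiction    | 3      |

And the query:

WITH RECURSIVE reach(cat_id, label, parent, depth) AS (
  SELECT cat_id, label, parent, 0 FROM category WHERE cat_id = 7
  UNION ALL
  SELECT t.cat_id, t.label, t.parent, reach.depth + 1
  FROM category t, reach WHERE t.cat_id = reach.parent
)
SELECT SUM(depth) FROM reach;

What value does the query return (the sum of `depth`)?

6

Base: cat_id=7 (Drama), parent=6, depth 0.
Iteration 1: join on cat_id=6 -> Movies (id 6, parent=3, depth 1).
Iteration 2: join on cat_id=3 -> Card (id 3, parent=1, depth 2).
Iteration 3: join on cat_id=1 -> Games (id 1, parent=NULL, depth 3).
Iteration 4: parent is NULL; no match; recursion stops.
SUM(depth) = 0 + 1 + 2 + 3 = 6.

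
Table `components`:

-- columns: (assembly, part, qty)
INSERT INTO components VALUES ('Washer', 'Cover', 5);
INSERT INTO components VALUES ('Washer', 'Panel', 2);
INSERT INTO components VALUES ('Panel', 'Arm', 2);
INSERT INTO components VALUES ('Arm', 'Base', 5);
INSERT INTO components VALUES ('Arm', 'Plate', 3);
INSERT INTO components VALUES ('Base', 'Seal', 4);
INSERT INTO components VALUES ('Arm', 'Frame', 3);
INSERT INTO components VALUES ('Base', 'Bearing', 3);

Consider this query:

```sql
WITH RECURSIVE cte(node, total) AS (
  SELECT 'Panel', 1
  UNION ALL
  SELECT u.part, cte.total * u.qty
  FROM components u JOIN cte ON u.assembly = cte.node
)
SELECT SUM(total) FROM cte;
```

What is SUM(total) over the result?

Base: (Panel, total=1).
Iteration 1: components of {Panel} -> Arm = 1*2 = 2.
Iteration 2: components of {Arm} -> Base = 2*5 = 10, Frame = 2*3 = 6, Plate = 2*3 = 6.
Iteration 3: components of {Base,Frame,Plate} -> Bearing = 10*3 = 30, Seal = 10*4 = 40.
Iteration 4: no further components; recursion stops.
SUM(total) = 1 + 2 + 10 + 6 + 6 + 40 + 30 = 95.

95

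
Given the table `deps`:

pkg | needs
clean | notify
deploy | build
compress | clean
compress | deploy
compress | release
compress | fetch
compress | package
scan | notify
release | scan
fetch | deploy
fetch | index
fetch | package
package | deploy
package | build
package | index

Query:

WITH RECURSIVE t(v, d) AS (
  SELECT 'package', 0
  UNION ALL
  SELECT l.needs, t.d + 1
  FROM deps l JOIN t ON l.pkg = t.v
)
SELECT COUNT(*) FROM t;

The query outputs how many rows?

Base: (package, d=0).
Iteration 1: edges from {package} -> (build, d=1), (deploy, d=1), (index, d=1).
Iteration 2: edges from {build,deploy,index} -> (build, d=2).
Iteration 3: no outgoing edges from {build}; recursion stops.
Total rows emitted: 5.

5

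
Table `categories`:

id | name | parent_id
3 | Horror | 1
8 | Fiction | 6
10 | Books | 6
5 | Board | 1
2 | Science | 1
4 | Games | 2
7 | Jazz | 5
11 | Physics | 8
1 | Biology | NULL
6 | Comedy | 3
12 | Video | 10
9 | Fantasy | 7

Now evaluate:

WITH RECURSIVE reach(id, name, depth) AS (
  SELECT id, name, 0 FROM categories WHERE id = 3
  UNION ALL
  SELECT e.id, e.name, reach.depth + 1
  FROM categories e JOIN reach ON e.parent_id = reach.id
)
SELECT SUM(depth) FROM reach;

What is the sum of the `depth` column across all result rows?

Base: id=3 (Horror) at depth 0.
Iteration 1: rows with parent_id in {3} -> Comedy (id 6, depth 1).
Iteration 2: rows with parent_id in {6} -> Fiction (id 8, depth 2), Books (id 10, depth 2).
Iteration 3: rows with parent_id in {8,10} -> Physics (id 11, depth 3), Video (id 12, depth 3).
Iteration 4: no rows with parent_id in {11,12}; recursion stops.
SUM(depth) = 0 + 1 + 2 + 2 + 3 + 3 = 11.

11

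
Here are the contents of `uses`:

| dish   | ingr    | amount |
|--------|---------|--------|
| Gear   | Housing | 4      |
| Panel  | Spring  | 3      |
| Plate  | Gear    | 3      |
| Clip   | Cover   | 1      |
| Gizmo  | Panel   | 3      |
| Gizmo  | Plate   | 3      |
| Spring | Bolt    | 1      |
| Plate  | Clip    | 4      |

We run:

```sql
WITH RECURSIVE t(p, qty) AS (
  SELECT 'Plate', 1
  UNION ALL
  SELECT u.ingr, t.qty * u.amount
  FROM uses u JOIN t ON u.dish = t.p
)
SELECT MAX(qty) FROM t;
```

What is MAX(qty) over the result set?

Base: (Plate, qty=1).
Iteration 1: components of {Plate} -> Clip = 1*4 = 4, Gear = 1*3 = 3.
Iteration 2: components of {Clip,Gear} -> Cover = 4*1 = 4, Housing = 3*4 = 12.
Iteration 3: no further components; recursion stops.
qty values: 1, 3, 4, 12, 4; the maximum is 12.

12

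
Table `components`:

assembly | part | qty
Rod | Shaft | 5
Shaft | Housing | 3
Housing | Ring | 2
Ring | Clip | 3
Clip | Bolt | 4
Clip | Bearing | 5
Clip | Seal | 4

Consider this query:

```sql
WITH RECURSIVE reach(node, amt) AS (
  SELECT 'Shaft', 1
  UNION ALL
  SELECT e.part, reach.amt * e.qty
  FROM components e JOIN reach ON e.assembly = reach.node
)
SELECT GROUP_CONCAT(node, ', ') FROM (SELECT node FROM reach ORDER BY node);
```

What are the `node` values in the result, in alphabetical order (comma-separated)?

Bearing, Bolt, Clip, Housing, Ring, Seal, Shaft

Base: (Shaft, amt=1).
Iteration 1: components of {Shaft} -> Housing = 1*3 = 3.
Iteration 2: components of {Housing} -> Ring = 3*2 = 6.
Iteration 3: components of {Ring} -> Clip = 6*3 = 18.
Iteration 4: components of {Clip} -> Bearing = 18*5 = 90, Bolt = 18*4 = 72, Seal = 18*4 = 72.
Iteration 5: no further components; recursion stops.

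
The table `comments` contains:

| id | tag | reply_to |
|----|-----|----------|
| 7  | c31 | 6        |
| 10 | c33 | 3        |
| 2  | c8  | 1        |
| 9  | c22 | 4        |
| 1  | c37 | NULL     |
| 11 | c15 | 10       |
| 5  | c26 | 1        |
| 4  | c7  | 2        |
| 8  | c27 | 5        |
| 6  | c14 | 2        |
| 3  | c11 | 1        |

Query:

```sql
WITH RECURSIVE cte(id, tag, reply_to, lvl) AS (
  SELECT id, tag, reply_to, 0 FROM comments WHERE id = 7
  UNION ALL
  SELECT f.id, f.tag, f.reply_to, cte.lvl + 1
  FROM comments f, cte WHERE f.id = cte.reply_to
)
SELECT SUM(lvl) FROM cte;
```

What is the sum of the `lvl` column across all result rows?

6

Base: id=7 (c31), reply_to=6, lvl 0.
Iteration 1: join on id=6 -> c14 (id 6, reply_to=2, lvl 1).
Iteration 2: join on id=2 -> c8 (id 2, reply_to=1, lvl 2).
Iteration 3: join on id=1 -> c37 (id 1, reply_to=NULL, lvl 3).
Iteration 4: reply_to is NULL; no match; recursion stops.
SUM(lvl) = 0 + 1 + 2 + 3 = 6.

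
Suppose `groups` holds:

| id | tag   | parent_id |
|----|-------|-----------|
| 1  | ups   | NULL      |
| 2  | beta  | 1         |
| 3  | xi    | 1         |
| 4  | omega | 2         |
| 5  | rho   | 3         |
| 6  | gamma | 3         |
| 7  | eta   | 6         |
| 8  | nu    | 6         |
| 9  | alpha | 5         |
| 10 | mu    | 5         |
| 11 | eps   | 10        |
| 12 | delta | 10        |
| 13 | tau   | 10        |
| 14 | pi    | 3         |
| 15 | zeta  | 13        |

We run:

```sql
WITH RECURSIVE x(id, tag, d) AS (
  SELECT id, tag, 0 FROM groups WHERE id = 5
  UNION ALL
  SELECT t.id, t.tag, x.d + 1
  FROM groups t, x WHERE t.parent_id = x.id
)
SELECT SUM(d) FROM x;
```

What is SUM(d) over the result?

11

Base: id=5 (rho) at d 0.
Iteration 1: rows with parent_id in {5} -> alpha (id 9, d 1), mu (id 10, d 1).
Iteration 2: rows with parent_id in {9,10} -> eps (id 11, d 2), delta (id 12, d 2), tau (id 13, d 2).
Iteration 3: rows with parent_id in {11,12,13} -> zeta (id 15, d 3).
Iteration 4: no rows with parent_id in {15}; recursion stops.
SUM(d) = 0 + 1 + 1 + 2 + 2 + 2 + 3 = 11.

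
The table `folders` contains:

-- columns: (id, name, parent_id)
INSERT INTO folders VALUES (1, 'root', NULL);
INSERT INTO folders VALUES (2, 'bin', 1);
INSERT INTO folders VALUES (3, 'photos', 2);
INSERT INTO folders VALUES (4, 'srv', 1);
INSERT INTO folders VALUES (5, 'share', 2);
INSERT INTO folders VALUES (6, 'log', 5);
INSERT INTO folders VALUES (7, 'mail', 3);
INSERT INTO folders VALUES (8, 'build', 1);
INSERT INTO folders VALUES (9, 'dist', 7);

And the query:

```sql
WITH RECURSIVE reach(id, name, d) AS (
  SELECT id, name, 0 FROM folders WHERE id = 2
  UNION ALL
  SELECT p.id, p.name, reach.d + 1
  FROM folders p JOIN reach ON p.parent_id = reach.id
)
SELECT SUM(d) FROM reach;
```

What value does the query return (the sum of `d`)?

9

Base: id=2 (bin) at d 0.
Iteration 1: rows with parent_id in {2} -> photos (id 3, d 1), share (id 5, d 1).
Iteration 2: rows with parent_id in {3,5} -> log (id 6, d 2), mail (id 7, d 2).
Iteration 3: rows with parent_id in {6,7} -> dist (id 9, d 3).
Iteration 4: no rows with parent_id in {9}; recursion stops.
SUM(d) = 0 + 1 + 1 + 2 + 2 + 3 = 9.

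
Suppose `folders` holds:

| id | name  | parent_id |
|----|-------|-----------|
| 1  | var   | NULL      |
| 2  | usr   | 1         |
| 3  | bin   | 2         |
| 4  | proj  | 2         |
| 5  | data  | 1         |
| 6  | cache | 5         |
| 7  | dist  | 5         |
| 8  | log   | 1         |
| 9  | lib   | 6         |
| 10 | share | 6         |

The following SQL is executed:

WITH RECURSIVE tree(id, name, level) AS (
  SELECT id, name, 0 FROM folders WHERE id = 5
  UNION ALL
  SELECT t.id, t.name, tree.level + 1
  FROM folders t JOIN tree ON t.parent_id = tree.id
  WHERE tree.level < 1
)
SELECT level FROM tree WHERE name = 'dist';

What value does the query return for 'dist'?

Base: id=5 (data) at level 0.
Iteration 1: rows with parent_id in {5} -> cache (id 6, level 1), dist (id 7, level 1).
Iteration 2: level < 1 fails for all current rows; recursion stops.

1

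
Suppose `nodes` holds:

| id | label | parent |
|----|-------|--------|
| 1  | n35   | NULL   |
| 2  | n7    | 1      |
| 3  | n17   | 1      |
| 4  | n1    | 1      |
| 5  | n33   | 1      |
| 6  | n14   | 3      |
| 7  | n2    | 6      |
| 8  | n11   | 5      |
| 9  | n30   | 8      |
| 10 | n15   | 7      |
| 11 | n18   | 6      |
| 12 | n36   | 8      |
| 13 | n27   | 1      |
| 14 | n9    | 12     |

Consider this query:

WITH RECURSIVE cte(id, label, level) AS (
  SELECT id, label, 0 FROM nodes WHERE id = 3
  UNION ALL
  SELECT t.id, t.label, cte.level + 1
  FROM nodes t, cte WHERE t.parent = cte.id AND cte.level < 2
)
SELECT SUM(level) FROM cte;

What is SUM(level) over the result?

Base: id=3 (n17) at level 0.
Iteration 1: rows with parent in {3} -> n14 (id 6, level 1).
Iteration 2: rows with parent in {6} -> n2 (id 7, level 2), n18 (id 11, level 2).
Iteration 3: level < 2 fails for all current rows; recursion stops.
SUM(level) = 0 + 1 + 2 + 2 = 5.

5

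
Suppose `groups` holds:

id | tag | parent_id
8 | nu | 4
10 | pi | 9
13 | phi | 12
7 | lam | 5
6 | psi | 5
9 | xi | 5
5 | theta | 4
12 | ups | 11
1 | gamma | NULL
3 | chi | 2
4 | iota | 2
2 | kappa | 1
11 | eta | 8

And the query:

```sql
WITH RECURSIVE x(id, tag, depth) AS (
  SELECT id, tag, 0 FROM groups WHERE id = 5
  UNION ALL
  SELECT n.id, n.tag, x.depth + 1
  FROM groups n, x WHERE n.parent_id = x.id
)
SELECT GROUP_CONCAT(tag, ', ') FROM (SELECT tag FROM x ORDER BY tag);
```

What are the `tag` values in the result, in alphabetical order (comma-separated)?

lam, pi, psi, theta, xi

Base: id=5 (theta) at depth 0.
Iteration 1: rows with parent_id in {5} -> psi (id 6, depth 1), lam (id 7, depth 1), xi (id 9, depth 1).
Iteration 2: rows with parent_id in {6,7,9} -> pi (id 10, depth 2).
Iteration 3: no rows with parent_id in {10}; recursion stops.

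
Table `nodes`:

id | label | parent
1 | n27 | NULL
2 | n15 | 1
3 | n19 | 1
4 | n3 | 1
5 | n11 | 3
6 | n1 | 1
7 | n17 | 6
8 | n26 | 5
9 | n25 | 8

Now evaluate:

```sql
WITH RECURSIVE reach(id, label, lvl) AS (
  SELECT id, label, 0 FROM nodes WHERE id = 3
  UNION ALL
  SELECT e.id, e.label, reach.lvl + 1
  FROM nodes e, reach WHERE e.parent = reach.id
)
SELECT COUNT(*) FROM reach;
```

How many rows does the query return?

Base: id=3 (n19) at lvl 0.
Iteration 1: rows with parent in {3} -> n11 (id 5, lvl 1).
Iteration 2: rows with parent in {5} -> n26 (id 8, lvl 2).
Iteration 3: rows with parent in {8} -> n25 (id 9, lvl 3).
Iteration 4: no rows with parent in {9}; recursion stops.
Total rows emitted: 4.

4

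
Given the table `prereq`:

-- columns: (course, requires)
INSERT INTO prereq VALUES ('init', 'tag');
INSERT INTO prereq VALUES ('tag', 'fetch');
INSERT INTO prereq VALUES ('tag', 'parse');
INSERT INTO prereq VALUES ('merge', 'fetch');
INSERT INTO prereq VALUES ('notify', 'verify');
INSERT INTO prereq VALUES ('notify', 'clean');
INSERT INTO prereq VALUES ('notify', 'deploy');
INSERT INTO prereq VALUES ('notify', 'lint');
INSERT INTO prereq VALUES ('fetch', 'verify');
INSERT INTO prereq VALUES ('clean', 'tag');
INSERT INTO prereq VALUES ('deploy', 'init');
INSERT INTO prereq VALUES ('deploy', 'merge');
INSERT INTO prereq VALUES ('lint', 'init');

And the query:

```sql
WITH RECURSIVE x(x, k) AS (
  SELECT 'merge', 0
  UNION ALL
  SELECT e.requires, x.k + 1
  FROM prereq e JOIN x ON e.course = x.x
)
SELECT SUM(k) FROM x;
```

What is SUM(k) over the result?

3

Base: (merge, k=0).
Iteration 1: edges from {merge} -> (fetch, k=1).
Iteration 2: edges from {fetch} -> (verify, k=2).
Iteration 3: no outgoing edges from {verify}; recursion stops.
SUM(k) = 0 + 1 + 2 = 3.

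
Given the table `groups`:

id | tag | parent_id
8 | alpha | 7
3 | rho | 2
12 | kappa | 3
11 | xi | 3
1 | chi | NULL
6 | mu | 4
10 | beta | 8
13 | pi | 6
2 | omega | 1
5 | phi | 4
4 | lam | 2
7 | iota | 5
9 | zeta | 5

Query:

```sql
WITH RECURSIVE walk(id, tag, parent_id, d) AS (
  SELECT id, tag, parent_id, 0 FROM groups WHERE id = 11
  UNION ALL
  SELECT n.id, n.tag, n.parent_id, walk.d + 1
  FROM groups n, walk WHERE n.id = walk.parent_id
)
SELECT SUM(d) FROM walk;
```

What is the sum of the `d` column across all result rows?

6

Base: id=11 (xi), parent_id=3, d 0.
Iteration 1: join on id=3 -> rho (id 3, parent_id=2, d 1).
Iteration 2: join on id=2 -> omega (id 2, parent_id=1, d 2).
Iteration 3: join on id=1 -> chi (id 1, parent_id=NULL, d 3).
Iteration 4: parent_id is NULL; no match; recursion stops.
SUM(d) = 0 + 1 + 2 + 3 = 6.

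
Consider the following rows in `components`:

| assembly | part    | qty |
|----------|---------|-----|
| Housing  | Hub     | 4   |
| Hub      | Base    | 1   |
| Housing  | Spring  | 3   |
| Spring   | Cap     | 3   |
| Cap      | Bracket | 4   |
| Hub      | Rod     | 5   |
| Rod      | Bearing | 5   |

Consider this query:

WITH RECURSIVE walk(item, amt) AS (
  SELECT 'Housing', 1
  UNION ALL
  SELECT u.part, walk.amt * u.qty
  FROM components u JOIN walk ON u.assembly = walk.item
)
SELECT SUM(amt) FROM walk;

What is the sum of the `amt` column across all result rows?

177

Base: (Housing, amt=1).
Iteration 1: components of {Housing} -> Hub = 1*4 = 4, Spring = 1*3 = 3.
Iteration 2: components of {Hub,Spring} -> Base = 4*1 = 4, Cap = 3*3 = 9, Rod = 4*5 = 20.
Iteration 3: components of {Base,Cap,Rod} -> Bearing = 20*5 = 100, Bracket = 9*4 = 36.
Iteration 4: no further components; recursion stops.
SUM(amt) = 1 + 4 + 3 + 4 + 20 + 9 + 100 + 36 = 177.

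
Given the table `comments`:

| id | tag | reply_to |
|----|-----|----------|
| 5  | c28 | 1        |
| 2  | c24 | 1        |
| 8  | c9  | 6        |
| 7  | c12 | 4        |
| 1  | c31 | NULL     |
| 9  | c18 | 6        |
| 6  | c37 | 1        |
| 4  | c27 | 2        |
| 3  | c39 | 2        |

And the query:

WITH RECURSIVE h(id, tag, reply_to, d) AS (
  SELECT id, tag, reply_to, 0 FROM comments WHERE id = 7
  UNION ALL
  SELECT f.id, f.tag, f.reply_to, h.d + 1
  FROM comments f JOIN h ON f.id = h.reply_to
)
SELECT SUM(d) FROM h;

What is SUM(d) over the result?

Base: id=7 (c12), reply_to=4, d 0.
Iteration 1: join on id=4 -> c27 (id 4, reply_to=2, d 1).
Iteration 2: join on id=2 -> c24 (id 2, reply_to=1, d 2).
Iteration 3: join on id=1 -> c31 (id 1, reply_to=NULL, d 3).
Iteration 4: reply_to is NULL; no match; recursion stops.
SUM(d) = 0 + 1 + 2 + 3 = 6.

6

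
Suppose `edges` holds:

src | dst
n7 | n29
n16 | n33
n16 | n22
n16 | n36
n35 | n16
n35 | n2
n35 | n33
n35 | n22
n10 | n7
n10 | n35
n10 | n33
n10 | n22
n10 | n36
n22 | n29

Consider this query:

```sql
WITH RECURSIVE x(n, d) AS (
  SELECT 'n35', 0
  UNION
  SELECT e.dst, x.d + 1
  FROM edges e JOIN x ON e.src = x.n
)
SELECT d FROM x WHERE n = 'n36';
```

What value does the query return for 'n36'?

2

Base: (n35, d=0).
Iteration 1: edges from {n35} -> (n16, d=1), (n2, d=1), (n22, d=1), (n33, d=1).
Iteration 2: edges from {n16,n2,n22,n33} -> (n22, d=2), (n29, d=2), (n33, d=2), (n36, d=2).
Iteration 3: edges from {n22,n29,n33,n36} -> (n29, d=3).
Iteration 4: no outgoing edges from {n29}; recursion stops.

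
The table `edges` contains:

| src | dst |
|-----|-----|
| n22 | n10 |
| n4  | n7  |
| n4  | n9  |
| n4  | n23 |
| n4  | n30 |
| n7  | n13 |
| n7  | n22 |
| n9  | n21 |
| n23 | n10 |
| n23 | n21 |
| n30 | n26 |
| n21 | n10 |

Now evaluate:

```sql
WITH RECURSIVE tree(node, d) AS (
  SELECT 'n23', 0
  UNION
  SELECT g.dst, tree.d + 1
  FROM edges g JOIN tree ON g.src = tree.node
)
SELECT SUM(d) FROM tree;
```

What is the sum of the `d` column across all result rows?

4

Base: (n23, d=0).
Iteration 1: edges from {n23} -> (n10, d=1), (n21, d=1).
Iteration 2: edges from {n10,n21} -> (n10, d=2).
Iteration 3: no outgoing edges from {n10}; recursion stops.
SUM(d) = 0 + 1 + 1 + 2 = 4.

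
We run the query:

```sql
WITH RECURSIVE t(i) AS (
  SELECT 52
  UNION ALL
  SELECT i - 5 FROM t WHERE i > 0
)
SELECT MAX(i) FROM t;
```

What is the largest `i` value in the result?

52

Base: i=52.
Iteration 1: 52 > 0 holds -> i = 52 - 5 = 47.
Iteration 2: 47 > 0 holds -> i = 47 - 5 = 42.
Iteration 3: 42 > 0 holds -> i = 42 - 5 = 37.
Iteration 4: 37 > 0 holds -> i = 37 - 5 = 32.
Iteration 5: 32 > 0 holds -> i = 32 - 5 = 27.
Iteration 6: 27 > 0 holds -> i = 27 - 5 = 22.
Iteration 7: 22 > 0 holds -> i = 22 - 5 = 17.
Iteration 8: 17 > 0 holds -> i = 17 - 5 = 12.
Iteration 9: 12 > 0 holds -> i = 12 - 5 = 7.
Iteration 10: 7 > 0 holds -> i = 7 - 5 = 2.
Iteration 11: 2 > 0 holds -> i = 2 - 5 = -3.
Iteration 12: -3 > 0 fails; recursion stops.
i values: 52, 47, 42, 37, 32, 27, 22, 17, 12, 7, 2, -3; the maximum is 52.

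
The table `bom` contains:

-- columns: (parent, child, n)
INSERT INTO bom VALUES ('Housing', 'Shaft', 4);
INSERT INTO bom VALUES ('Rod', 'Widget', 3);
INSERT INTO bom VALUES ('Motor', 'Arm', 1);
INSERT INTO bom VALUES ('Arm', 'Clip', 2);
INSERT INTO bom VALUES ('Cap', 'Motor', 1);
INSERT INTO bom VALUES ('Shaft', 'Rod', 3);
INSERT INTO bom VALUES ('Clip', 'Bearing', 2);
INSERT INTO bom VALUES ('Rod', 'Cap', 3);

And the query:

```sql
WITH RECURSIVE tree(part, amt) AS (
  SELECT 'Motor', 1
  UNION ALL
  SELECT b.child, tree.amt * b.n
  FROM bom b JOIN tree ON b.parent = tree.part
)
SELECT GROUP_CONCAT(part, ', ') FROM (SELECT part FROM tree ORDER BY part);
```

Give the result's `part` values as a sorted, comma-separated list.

Arm, Bearing, Clip, Motor

Base: (Motor, amt=1).
Iteration 1: components of {Motor} -> Arm = 1*1 = 1.
Iteration 2: components of {Arm} -> Clip = 1*2 = 2.
Iteration 3: components of {Clip} -> Bearing = 2*2 = 4.
Iteration 4: no further components; recursion stops.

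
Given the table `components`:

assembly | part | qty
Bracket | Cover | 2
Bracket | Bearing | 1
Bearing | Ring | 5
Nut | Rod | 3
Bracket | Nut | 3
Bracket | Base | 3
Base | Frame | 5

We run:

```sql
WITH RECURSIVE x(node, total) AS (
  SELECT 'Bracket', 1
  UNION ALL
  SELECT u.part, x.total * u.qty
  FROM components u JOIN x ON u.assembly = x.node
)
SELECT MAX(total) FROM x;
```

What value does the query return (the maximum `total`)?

15

Base: (Bracket, total=1).
Iteration 1: components of {Bracket} -> Base = 1*3 = 3, Bearing = 1*1 = 1, Cover = 1*2 = 2, Nut = 1*3 = 3.
Iteration 2: components of {Base,Bearing,Cover,Nut} -> Frame = 3*5 = 15, Ring = 1*5 = 5, Rod = 3*3 = 9.
Iteration 3: no further components; recursion stops.
total values: 1, 2, 3, 3, 1, 9, 15, 5; the maximum is 15.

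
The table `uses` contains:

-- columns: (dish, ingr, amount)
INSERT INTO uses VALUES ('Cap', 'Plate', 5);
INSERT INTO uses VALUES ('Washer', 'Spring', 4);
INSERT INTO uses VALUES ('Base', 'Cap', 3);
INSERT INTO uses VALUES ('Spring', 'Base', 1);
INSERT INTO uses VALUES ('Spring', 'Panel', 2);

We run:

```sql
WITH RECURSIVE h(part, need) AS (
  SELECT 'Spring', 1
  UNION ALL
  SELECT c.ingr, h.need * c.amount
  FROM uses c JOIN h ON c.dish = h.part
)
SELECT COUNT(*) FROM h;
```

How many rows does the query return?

Base: (Spring, need=1).
Iteration 1: components of {Spring} -> Base = 1*1 = 1, Panel = 1*2 = 2.
Iteration 2: components of {Base,Panel} -> Cap = 1*3 = 3.
Iteration 3: components of {Cap} -> Plate = 3*5 = 15.
Iteration 4: no further components; recursion stops.
Total rows emitted: 5.

5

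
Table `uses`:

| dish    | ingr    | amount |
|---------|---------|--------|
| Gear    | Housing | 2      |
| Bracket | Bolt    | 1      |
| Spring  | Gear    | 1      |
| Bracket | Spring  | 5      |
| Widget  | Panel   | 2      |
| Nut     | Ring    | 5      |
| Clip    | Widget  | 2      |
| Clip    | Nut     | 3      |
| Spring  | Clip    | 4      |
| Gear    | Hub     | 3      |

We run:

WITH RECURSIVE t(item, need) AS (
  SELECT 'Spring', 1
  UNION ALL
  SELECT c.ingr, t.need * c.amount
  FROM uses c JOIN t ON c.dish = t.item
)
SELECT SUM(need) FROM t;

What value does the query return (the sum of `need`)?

107

Base: (Spring, need=1).
Iteration 1: components of {Spring} -> Clip = 1*4 = 4, Gear = 1*1 = 1.
Iteration 2: components of {Clip,Gear} -> Housing = 1*2 = 2, Hub = 1*3 = 3, Nut = 4*3 = 12, Widget = 4*2 = 8.
Iteration 3: components of {Housing,Hub,Nut,Widget} -> Panel = 8*2 = 16, Ring = 12*5 = 60.
Iteration 4: no further components; recursion stops.
SUM(need) = 1 + 1 + 4 + 2 + 3 + 12 + 8 + 60 + 16 = 107.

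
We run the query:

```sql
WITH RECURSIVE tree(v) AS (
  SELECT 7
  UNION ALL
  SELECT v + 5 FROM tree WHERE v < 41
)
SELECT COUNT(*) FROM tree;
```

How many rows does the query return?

8

Base: v=7.
Iteration 1: 7 < 41 holds -> v = 7 + 5 = 12.
Iteration 2: 12 < 41 holds -> v = 12 + 5 = 17.
Iteration 3: 17 < 41 holds -> v = 17 + 5 = 22.
Iteration 4: 22 < 41 holds -> v = 22 + 5 = 27.
Iteration 5: 27 < 41 holds -> v = 27 + 5 = 32.
Iteration 6: 32 < 41 holds -> v = 32 + 5 = 37.
Iteration 7: 37 < 41 holds -> v = 37 + 5 = 42.
Iteration 8: 42 < 41 fails; recursion stops.
Total rows emitted: 8.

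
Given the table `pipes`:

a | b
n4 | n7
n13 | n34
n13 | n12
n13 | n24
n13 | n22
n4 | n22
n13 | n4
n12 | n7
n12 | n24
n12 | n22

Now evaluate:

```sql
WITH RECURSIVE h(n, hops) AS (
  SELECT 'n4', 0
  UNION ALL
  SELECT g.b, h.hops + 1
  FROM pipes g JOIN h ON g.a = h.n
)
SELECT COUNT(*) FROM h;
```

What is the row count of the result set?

3

Base: (n4, hops=0).
Iteration 1: edges from {n4} -> (n22, hops=1), (n7, hops=1).
Iteration 2: no outgoing edges from {n22,n7}; recursion stops.
Total rows emitted: 3.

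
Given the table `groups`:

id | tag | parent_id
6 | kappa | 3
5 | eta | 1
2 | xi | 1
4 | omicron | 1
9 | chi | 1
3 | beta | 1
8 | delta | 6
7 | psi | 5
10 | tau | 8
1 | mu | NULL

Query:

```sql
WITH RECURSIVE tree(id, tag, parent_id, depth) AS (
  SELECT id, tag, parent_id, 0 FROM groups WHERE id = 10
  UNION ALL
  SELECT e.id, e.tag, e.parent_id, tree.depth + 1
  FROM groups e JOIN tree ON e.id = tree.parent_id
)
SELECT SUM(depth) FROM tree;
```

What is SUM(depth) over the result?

10

Base: id=10 (tau), parent_id=8, depth 0.
Iteration 1: join on id=8 -> delta (id 8, parent_id=6, depth 1).
Iteration 2: join on id=6 -> kappa (id 6, parent_id=3, depth 2).
Iteration 3: join on id=3 -> beta (id 3, parent_id=1, depth 3).
Iteration 4: join on id=1 -> mu (id 1, parent_id=NULL, depth 4).
Iteration 5: parent_id is NULL; no match; recursion stops.
SUM(depth) = 0 + 1 + 2 + 3 + 4 = 10.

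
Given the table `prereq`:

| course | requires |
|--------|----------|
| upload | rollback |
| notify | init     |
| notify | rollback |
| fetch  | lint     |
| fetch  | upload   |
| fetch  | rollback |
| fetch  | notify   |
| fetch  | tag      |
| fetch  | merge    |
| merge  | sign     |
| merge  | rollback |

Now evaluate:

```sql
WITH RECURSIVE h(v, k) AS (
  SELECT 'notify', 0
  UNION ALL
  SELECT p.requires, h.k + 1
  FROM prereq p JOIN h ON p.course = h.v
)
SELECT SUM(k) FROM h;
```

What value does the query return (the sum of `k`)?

2

Base: (notify, k=0).
Iteration 1: edges from {notify} -> (init, k=1), (rollback, k=1).
Iteration 2: no outgoing edges from {init,rollback}; recursion stops.
SUM(k) = 0 + 1 + 1 = 2.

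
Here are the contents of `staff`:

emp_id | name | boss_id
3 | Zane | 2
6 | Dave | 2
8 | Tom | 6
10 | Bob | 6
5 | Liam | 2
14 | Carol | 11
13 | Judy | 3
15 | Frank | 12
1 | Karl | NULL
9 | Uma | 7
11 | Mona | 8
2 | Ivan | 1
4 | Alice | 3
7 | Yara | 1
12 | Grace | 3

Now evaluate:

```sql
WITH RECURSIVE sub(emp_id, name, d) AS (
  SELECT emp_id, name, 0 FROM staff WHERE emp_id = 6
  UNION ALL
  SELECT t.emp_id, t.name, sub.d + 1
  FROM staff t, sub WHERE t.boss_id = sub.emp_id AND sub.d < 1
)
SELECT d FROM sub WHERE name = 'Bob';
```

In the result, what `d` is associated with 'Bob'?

1

Base: emp_id=6 (Dave) at d 0.
Iteration 1: rows with boss_id in {6} -> Tom (id 8, d 1), Bob (id 10, d 1).
Iteration 2: d < 1 fails for all current rows; recursion stops.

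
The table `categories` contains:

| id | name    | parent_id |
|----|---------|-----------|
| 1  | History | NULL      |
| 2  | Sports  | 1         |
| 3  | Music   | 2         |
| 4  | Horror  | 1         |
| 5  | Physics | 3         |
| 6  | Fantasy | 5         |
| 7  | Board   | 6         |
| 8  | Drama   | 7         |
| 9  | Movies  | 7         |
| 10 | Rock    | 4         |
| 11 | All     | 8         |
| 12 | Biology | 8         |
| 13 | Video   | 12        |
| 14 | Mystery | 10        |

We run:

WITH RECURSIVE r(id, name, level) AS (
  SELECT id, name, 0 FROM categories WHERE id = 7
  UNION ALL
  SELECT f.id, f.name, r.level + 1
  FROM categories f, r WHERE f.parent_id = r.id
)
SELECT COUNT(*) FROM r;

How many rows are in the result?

Base: id=7 (Board) at level 0.
Iteration 1: rows with parent_id in {7} -> Drama (id 8, level 1), Movies (id 9, level 1).
Iteration 2: rows with parent_id in {8,9} -> All (id 11, level 2), Biology (id 12, level 2).
Iteration 3: rows with parent_id in {11,12} -> Video (id 13, level 3).
Iteration 4: no rows with parent_id in {13}; recursion stops.
Total rows emitted: 6.

6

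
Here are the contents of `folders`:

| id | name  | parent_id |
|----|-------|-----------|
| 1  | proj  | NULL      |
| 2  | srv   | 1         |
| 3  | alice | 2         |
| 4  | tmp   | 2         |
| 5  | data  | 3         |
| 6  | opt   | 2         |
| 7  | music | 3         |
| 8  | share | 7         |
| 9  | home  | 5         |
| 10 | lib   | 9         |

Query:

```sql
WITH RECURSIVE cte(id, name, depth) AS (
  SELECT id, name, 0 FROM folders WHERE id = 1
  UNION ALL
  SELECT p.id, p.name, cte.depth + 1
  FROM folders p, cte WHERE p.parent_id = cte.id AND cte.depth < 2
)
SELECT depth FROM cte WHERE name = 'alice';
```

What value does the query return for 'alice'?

Base: id=1 (proj) at depth 0.
Iteration 1: rows with parent_id in {1} -> srv (id 2, depth 1).
Iteration 2: rows with parent_id in {2} -> alice (id 3, depth 2), tmp (id 4, depth 2), opt (id 6, depth 2).
Iteration 3: depth < 2 fails for all current rows; recursion stops.

2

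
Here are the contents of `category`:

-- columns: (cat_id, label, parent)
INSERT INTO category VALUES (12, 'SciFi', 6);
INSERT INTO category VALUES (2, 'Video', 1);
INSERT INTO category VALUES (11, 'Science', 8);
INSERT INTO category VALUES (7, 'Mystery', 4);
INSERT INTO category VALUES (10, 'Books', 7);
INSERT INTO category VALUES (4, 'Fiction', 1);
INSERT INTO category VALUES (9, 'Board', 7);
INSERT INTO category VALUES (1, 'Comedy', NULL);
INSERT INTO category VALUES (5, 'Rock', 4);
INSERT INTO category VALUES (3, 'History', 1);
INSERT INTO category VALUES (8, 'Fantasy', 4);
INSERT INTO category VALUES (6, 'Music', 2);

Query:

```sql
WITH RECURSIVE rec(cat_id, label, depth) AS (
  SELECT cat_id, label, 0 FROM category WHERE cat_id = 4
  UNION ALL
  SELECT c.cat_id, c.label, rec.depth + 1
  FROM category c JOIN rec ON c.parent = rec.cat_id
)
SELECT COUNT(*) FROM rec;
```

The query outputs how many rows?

Base: cat_id=4 (Fiction) at depth 0.
Iteration 1: rows with parent in {4} -> Rock (id 5, depth 1), Mystery (id 7, depth 1), Fantasy (id 8, depth 1).
Iteration 2: rows with parent in {5,7,8} -> Board (id 9, depth 2), Books (id 10, depth 2), Science (id 11, depth 2).
Iteration 3: no rows with parent in {9,10,11}; recursion stops.
Total rows emitted: 7.

7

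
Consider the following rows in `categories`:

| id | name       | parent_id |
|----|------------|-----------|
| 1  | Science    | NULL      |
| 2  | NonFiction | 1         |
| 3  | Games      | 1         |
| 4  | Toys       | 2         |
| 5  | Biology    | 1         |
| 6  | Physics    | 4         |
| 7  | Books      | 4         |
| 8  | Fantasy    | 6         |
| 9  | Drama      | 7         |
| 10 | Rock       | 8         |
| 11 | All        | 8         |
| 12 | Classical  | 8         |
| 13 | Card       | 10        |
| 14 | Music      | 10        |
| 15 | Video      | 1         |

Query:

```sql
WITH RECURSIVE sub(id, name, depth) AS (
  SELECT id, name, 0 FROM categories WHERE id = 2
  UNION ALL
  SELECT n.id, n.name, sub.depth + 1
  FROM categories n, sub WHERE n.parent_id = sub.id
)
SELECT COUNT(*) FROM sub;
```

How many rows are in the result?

Base: id=2 (NonFiction) at depth 0.
Iteration 1: rows with parent_id in {2} -> Toys (id 4, depth 1).
Iteration 2: rows with parent_id in {4} -> Physics (id 6, depth 2), Books (id 7, depth 2).
Iteration 3: rows with parent_id in {6,7} -> Fantasy (id 8, depth 3), Drama (id 9, depth 3).
Iteration 4: rows with parent_id in {8,9} -> Rock (id 10, depth 4), All (id 11, depth 4), Classical (id 12, depth 4).
Iteration 5: rows with parent_id in {10,11,12} -> Card (id 13, depth 5), Music (id 14, depth 5).
Iteration 6: no rows with parent_id in {13,14}; recursion stops.
Total rows emitted: 11.

11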